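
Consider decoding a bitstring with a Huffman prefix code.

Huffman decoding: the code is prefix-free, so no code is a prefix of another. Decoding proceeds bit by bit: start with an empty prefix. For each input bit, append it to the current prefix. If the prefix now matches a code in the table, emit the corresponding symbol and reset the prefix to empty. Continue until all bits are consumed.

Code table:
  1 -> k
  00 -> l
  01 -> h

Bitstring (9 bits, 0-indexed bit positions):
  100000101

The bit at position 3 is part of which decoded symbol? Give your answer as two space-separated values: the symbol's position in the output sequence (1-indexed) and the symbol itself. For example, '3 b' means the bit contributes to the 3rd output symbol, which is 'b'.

Answer: 3 l

Derivation:
Bit 0: prefix='1' -> emit 'k', reset
Bit 1: prefix='0' (no match yet)
Bit 2: prefix='00' -> emit 'l', reset
Bit 3: prefix='0' (no match yet)
Bit 4: prefix='00' -> emit 'l', reset
Bit 5: prefix='0' (no match yet)
Bit 6: prefix='01' -> emit 'h', reset
Bit 7: prefix='0' (no match yet)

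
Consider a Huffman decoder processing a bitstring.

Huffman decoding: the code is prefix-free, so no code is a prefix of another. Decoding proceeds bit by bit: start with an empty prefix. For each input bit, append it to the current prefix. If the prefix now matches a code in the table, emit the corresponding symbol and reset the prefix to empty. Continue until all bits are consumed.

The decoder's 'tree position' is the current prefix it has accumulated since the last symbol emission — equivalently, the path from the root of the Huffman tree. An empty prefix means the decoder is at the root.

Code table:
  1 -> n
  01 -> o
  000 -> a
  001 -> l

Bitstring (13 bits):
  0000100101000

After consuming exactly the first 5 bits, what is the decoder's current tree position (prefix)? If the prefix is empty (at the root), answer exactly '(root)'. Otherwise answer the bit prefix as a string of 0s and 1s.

Answer: (root)

Derivation:
Bit 0: prefix='0' (no match yet)
Bit 1: prefix='00' (no match yet)
Bit 2: prefix='000' -> emit 'a', reset
Bit 3: prefix='0' (no match yet)
Bit 4: prefix='01' -> emit 'o', reset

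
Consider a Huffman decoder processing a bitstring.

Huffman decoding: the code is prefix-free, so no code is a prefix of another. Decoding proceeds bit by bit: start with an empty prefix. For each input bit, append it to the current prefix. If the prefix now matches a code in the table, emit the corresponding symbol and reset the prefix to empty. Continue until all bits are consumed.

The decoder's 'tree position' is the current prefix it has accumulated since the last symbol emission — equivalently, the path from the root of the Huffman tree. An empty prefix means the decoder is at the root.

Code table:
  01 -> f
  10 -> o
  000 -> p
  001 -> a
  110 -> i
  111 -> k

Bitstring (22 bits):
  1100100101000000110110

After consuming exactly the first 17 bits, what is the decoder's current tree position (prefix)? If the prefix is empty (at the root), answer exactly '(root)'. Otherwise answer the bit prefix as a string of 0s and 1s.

Answer: 1

Derivation:
Bit 0: prefix='1' (no match yet)
Bit 1: prefix='11' (no match yet)
Bit 2: prefix='110' -> emit 'i', reset
Bit 3: prefix='0' (no match yet)
Bit 4: prefix='01' -> emit 'f', reset
Bit 5: prefix='0' (no match yet)
Bit 6: prefix='00' (no match yet)
Bit 7: prefix='001' -> emit 'a', reset
Bit 8: prefix='0' (no match yet)
Bit 9: prefix='01' -> emit 'f', reset
Bit 10: prefix='0' (no match yet)
Bit 11: prefix='00' (no match yet)
Bit 12: prefix='000' -> emit 'p', reset
Bit 13: prefix='0' (no match yet)
Bit 14: prefix='00' (no match yet)
Bit 15: prefix='000' -> emit 'p', reset
Bit 16: prefix='1' (no match yet)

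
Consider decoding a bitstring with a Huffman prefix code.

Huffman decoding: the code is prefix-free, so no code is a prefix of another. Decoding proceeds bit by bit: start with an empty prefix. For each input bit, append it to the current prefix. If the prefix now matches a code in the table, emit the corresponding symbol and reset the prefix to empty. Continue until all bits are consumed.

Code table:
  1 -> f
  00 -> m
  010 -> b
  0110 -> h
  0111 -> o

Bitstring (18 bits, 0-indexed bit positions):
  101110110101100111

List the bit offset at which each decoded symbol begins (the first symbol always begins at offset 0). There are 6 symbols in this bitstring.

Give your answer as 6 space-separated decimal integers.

Answer: 0 1 5 9 10 14

Derivation:
Bit 0: prefix='1' -> emit 'f', reset
Bit 1: prefix='0' (no match yet)
Bit 2: prefix='01' (no match yet)
Bit 3: prefix='011' (no match yet)
Bit 4: prefix='0111' -> emit 'o', reset
Bit 5: prefix='0' (no match yet)
Bit 6: prefix='01' (no match yet)
Bit 7: prefix='011' (no match yet)
Bit 8: prefix='0110' -> emit 'h', reset
Bit 9: prefix='1' -> emit 'f', reset
Bit 10: prefix='0' (no match yet)
Bit 11: prefix='01' (no match yet)
Bit 12: prefix='011' (no match yet)
Bit 13: prefix='0110' -> emit 'h', reset
Bit 14: prefix='0' (no match yet)
Bit 15: prefix='01' (no match yet)
Bit 16: prefix='011' (no match yet)
Bit 17: prefix='0111' -> emit 'o', reset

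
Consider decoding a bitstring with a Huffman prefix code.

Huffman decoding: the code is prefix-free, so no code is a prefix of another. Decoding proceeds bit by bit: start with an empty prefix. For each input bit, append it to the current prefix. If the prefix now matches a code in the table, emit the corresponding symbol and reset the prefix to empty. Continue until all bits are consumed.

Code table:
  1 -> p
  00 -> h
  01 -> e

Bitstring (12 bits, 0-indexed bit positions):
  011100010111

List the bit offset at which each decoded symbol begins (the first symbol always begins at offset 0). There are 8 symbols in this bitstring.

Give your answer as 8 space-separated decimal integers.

Answer: 0 2 3 4 6 8 10 11

Derivation:
Bit 0: prefix='0' (no match yet)
Bit 1: prefix='01' -> emit 'e', reset
Bit 2: prefix='1' -> emit 'p', reset
Bit 3: prefix='1' -> emit 'p', reset
Bit 4: prefix='0' (no match yet)
Bit 5: prefix='00' -> emit 'h', reset
Bit 6: prefix='0' (no match yet)
Bit 7: prefix='01' -> emit 'e', reset
Bit 8: prefix='0' (no match yet)
Bit 9: prefix='01' -> emit 'e', reset
Bit 10: prefix='1' -> emit 'p', reset
Bit 11: prefix='1' -> emit 'p', reset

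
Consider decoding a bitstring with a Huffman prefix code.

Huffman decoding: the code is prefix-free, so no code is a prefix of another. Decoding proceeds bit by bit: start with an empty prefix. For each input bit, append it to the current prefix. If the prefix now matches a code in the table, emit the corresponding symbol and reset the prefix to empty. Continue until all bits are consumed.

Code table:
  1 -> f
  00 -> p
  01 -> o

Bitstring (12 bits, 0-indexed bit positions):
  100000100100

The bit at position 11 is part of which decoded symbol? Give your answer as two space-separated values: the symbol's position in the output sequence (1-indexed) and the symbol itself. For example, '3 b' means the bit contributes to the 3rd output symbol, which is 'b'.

Bit 0: prefix='1' -> emit 'f', reset
Bit 1: prefix='0' (no match yet)
Bit 2: prefix='00' -> emit 'p', reset
Bit 3: prefix='0' (no match yet)
Bit 4: prefix='00' -> emit 'p', reset
Bit 5: prefix='0' (no match yet)
Bit 6: prefix='01' -> emit 'o', reset
Bit 7: prefix='0' (no match yet)
Bit 8: prefix='00' -> emit 'p', reset
Bit 9: prefix='1' -> emit 'f', reset
Bit 10: prefix='0' (no match yet)
Bit 11: prefix='00' -> emit 'p', reset

Answer: 7 p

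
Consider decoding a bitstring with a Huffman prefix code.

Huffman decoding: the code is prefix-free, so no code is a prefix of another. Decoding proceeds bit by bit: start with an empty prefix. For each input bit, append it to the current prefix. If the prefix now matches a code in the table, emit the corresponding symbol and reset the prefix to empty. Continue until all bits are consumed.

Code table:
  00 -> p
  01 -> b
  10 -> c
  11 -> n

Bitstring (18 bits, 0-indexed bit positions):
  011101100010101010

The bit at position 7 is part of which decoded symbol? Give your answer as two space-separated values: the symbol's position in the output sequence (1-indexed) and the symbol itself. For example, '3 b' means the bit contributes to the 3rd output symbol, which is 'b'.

Bit 0: prefix='0' (no match yet)
Bit 1: prefix='01' -> emit 'b', reset
Bit 2: prefix='1' (no match yet)
Bit 3: prefix='11' -> emit 'n', reset
Bit 4: prefix='0' (no match yet)
Bit 5: prefix='01' -> emit 'b', reset
Bit 6: prefix='1' (no match yet)
Bit 7: prefix='10' -> emit 'c', reset
Bit 8: prefix='0' (no match yet)
Bit 9: prefix='00' -> emit 'p', reset
Bit 10: prefix='1' (no match yet)
Bit 11: prefix='10' -> emit 'c', reset

Answer: 4 c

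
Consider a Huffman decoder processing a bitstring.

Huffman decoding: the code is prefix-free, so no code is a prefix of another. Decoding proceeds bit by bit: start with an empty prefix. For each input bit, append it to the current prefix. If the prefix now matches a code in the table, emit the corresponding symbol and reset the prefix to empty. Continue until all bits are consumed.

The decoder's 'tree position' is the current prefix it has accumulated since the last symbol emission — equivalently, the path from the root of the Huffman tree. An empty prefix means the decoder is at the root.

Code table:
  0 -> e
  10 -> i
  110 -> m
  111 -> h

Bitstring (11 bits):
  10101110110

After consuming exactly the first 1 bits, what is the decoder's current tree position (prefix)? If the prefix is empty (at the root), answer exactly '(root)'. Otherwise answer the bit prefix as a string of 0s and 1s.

Bit 0: prefix='1' (no match yet)

Answer: 1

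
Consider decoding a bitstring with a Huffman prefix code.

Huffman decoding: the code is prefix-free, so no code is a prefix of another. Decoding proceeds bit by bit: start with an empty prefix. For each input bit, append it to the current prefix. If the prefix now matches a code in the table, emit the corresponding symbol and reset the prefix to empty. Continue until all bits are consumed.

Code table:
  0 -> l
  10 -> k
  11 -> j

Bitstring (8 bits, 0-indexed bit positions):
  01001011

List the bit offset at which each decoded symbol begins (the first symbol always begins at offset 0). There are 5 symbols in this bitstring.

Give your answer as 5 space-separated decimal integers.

Bit 0: prefix='0' -> emit 'l', reset
Bit 1: prefix='1' (no match yet)
Bit 2: prefix='10' -> emit 'k', reset
Bit 3: prefix='0' -> emit 'l', reset
Bit 4: prefix='1' (no match yet)
Bit 5: prefix='10' -> emit 'k', reset
Bit 6: prefix='1' (no match yet)
Bit 7: prefix='11' -> emit 'j', reset

Answer: 0 1 3 4 6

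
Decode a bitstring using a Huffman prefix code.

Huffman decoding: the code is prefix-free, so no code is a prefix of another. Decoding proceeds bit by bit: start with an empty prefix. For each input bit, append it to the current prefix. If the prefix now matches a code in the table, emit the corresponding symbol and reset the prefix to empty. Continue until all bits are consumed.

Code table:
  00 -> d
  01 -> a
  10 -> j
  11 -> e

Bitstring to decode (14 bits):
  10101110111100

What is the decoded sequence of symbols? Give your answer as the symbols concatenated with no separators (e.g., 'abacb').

Answer: jjejeed

Derivation:
Bit 0: prefix='1' (no match yet)
Bit 1: prefix='10' -> emit 'j', reset
Bit 2: prefix='1' (no match yet)
Bit 3: prefix='10' -> emit 'j', reset
Bit 4: prefix='1' (no match yet)
Bit 5: prefix='11' -> emit 'e', reset
Bit 6: prefix='1' (no match yet)
Bit 7: prefix='10' -> emit 'j', reset
Bit 8: prefix='1' (no match yet)
Bit 9: prefix='11' -> emit 'e', reset
Bit 10: prefix='1' (no match yet)
Bit 11: prefix='11' -> emit 'e', reset
Bit 12: prefix='0' (no match yet)
Bit 13: prefix='00' -> emit 'd', reset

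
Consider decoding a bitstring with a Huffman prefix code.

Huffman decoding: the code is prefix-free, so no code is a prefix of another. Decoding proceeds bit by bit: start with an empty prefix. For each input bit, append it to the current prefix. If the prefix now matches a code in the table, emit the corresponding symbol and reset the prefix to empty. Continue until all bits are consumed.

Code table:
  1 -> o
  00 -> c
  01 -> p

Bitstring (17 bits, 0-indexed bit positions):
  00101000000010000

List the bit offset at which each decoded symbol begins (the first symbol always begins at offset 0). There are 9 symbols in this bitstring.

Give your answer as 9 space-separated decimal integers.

Answer: 0 2 3 5 7 9 11 13 15

Derivation:
Bit 0: prefix='0' (no match yet)
Bit 1: prefix='00' -> emit 'c', reset
Bit 2: prefix='1' -> emit 'o', reset
Bit 3: prefix='0' (no match yet)
Bit 4: prefix='01' -> emit 'p', reset
Bit 5: prefix='0' (no match yet)
Bit 6: prefix='00' -> emit 'c', reset
Bit 7: prefix='0' (no match yet)
Bit 8: prefix='00' -> emit 'c', reset
Bit 9: prefix='0' (no match yet)
Bit 10: prefix='00' -> emit 'c', reset
Bit 11: prefix='0' (no match yet)
Bit 12: prefix='01' -> emit 'p', reset
Bit 13: prefix='0' (no match yet)
Bit 14: prefix='00' -> emit 'c', reset
Bit 15: prefix='0' (no match yet)
Bit 16: prefix='00' -> emit 'c', reset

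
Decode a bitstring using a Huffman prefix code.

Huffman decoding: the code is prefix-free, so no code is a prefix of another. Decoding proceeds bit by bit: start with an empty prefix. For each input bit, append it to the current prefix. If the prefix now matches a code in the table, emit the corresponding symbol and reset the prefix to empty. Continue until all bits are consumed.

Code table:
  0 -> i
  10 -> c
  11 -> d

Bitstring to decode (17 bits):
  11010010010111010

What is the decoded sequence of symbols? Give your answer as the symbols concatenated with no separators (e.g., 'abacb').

Bit 0: prefix='1' (no match yet)
Bit 1: prefix='11' -> emit 'd', reset
Bit 2: prefix='0' -> emit 'i', reset
Bit 3: prefix='1' (no match yet)
Bit 4: prefix='10' -> emit 'c', reset
Bit 5: prefix='0' -> emit 'i', reset
Bit 6: prefix='1' (no match yet)
Bit 7: prefix='10' -> emit 'c', reset
Bit 8: prefix='0' -> emit 'i', reset
Bit 9: prefix='1' (no match yet)
Bit 10: prefix='10' -> emit 'c', reset
Bit 11: prefix='1' (no match yet)
Bit 12: prefix='11' -> emit 'd', reset
Bit 13: prefix='1' (no match yet)
Bit 14: prefix='10' -> emit 'c', reset
Bit 15: prefix='1' (no match yet)
Bit 16: prefix='10' -> emit 'c', reset

Answer: dicicicdcc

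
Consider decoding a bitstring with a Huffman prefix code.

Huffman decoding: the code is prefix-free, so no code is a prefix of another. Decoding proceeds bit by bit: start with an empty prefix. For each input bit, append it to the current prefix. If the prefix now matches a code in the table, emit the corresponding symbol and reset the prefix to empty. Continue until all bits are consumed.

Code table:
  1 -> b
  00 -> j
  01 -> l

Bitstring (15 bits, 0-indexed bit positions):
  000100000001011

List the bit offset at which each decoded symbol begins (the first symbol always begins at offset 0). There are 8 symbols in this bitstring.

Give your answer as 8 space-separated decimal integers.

Bit 0: prefix='0' (no match yet)
Bit 1: prefix='00' -> emit 'j', reset
Bit 2: prefix='0' (no match yet)
Bit 3: prefix='01' -> emit 'l', reset
Bit 4: prefix='0' (no match yet)
Bit 5: prefix='00' -> emit 'j', reset
Bit 6: prefix='0' (no match yet)
Bit 7: prefix='00' -> emit 'j', reset
Bit 8: prefix='0' (no match yet)
Bit 9: prefix='00' -> emit 'j', reset
Bit 10: prefix='0' (no match yet)
Bit 11: prefix='01' -> emit 'l', reset
Bit 12: prefix='0' (no match yet)
Bit 13: prefix='01' -> emit 'l', reset
Bit 14: prefix='1' -> emit 'b', reset

Answer: 0 2 4 6 8 10 12 14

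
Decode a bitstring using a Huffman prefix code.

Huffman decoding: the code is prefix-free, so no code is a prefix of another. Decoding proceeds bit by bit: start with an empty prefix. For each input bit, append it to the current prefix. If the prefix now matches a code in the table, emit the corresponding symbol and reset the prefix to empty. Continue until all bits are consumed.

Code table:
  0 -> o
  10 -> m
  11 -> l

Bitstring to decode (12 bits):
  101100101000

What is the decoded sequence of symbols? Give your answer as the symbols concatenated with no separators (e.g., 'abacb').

Answer: mloommoo

Derivation:
Bit 0: prefix='1' (no match yet)
Bit 1: prefix='10' -> emit 'm', reset
Bit 2: prefix='1' (no match yet)
Bit 3: prefix='11' -> emit 'l', reset
Bit 4: prefix='0' -> emit 'o', reset
Bit 5: prefix='0' -> emit 'o', reset
Bit 6: prefix='1' (no match yet)
Bit 7: prefix='10' -> emit 'm', reset
Bit 8: prefix='1' (no match yet)
Bit 9: prefix='10' -> emit 'm', reset
Bit 10: prefix='0' -> emit 'o', reset
Bit 11: prefix='0' -> emit 'o', reset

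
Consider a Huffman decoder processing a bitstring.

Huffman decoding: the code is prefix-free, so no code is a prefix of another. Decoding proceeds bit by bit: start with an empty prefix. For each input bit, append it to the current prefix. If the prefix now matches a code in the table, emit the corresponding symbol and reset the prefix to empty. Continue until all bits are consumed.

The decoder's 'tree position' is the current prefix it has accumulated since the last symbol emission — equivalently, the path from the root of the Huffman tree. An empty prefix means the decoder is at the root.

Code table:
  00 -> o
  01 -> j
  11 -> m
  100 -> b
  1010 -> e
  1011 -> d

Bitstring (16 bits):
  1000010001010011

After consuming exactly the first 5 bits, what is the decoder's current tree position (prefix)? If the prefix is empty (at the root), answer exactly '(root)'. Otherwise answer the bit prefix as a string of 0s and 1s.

Answer: (root)

Derivation:
Bit 0: prefix='1' (no match yet)
Bit 1: prefix='10' (no match yet)
Bit 2: prefix='100' -> emit 'b', reset
Bit 3: prefix='0' (no match yet)
Bit 4: prefix='00' -> emit 'o', reset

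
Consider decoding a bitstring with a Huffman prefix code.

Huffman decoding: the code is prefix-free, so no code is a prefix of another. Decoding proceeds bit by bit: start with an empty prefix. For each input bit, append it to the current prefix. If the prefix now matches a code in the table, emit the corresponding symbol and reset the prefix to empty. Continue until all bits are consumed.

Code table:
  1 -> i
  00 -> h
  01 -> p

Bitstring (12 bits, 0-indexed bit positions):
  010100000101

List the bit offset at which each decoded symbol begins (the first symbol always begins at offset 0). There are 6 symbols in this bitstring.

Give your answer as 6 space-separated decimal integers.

Answer: 0 2 4 6 8 10

Derivation:
Bit 0: prefix='0' (no match yet)
Bit 1: prefix='01' -> emit 'p', reset
Bit 2: prefix='0' (no match yet)
Bit 3: prefix='01' -> emit 'p', reset
Bit 4: prefix='0' (no match yet)
Bit 5: prefix='00' -> emit 'h', reset
Bit 6: prefix='0' (no match yet)
Bit 7: prefix='00' -> emit 'h', reset
Bit 8: prefix='0' (no match yet)
Bit 9: prefix='01' -> emit 'p', reset
Bit 10: prefix='0' (no match yet)
Bit 11: prefix='01' -> emit 'p', reset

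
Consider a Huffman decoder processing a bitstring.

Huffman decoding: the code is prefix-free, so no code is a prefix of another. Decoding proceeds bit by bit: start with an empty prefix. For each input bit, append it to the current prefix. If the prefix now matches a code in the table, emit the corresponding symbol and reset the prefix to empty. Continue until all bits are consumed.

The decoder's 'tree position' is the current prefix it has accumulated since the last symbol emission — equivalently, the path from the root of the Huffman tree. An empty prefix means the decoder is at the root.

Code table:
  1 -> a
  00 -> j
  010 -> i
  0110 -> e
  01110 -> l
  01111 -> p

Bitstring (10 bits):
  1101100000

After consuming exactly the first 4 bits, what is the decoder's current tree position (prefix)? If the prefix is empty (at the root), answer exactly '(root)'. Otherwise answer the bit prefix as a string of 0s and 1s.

Bit 0: prefix='1' -> emit 'a', reset
Bit 1: prefix='1' -> emit 'a', reset
Bit 2: prefix='0' (no match yet)
Bit 3: prefix='01' (no match yet)

Answer: 01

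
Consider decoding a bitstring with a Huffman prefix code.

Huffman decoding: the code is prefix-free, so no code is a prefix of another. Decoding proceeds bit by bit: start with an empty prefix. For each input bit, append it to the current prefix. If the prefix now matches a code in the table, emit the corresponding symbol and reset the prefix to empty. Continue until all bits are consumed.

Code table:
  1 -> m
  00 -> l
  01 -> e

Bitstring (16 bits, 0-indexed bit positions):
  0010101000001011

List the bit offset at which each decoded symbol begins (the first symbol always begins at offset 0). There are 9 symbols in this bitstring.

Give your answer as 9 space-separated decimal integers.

Bit 0: prefix='0' (no match yet)
Bit 1: prefix='00' -> emit 'l', reset
Bit 2: prefix='1' -> emit 'm', reset
Bit 3: prefix='0' (no match yet)
Bit 4: prefix='01' -> emit 'e', reset
Bit 5: prefix='0' (no match yet)
Bit 6: prefix='01' -> emit 'e', reset
Bit 7: prefix='0' (no match yet)
Bit 8: prefix='00' -> emit 'l', reset
Bit 9: prefix='0' (no match yet)
Bit 10: prefix='00' -> emit 'l', reset
Bit 11: prefix='0' (no match yet)
Bit 12: prefix='01' -> emit 'e', reset
Bit 13: prefix='0' (no match yet)
Bit 14: prefix='01' -> emit 'e', reset
Bit 15: prefix='1' -> emit 'm', reset

Answer: 0 2 3 5 7 9 11 13 15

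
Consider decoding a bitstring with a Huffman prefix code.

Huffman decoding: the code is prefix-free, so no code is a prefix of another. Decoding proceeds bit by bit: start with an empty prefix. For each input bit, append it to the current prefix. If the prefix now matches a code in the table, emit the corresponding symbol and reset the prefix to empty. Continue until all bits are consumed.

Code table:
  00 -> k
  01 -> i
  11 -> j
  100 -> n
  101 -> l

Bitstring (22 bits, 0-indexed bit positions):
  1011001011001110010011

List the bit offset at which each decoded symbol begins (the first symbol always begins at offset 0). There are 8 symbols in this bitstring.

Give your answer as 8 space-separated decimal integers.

Answer: 0 3 6 9 12 14 17 20

Derivation:
Bit 0: prefix='1' (no match yet)
Bit 1: prefix='10' (no match yet)
Bit 2: prefix='101' -> emit 'l', reset
Bit 3: prefix='1' (no match yet)
Bit 4: prefix='10' (no match yet)
Bit 5: prefix='100' -> emit 'n', reset
Bit 6: prefix='1' (no match yet)
Bit 7: prefix='10' (no match yet)
Bit 8: prefix='101' -> emit 'l', reset
Bit 9: prefix='1' (no match yet)
Bit 10: prefix='10' (no match yet)
Bit 11: prefix='100' -> emit 'n', reset
Bit 12: prefix='1' (no match yet)
Bit 13: prefix='11' -> emit 'j', reset
Bit 14: prefix='1' (no match yet)
Bit 15: prefix='10' (no match yet)
Bit 16: prefix='100' -> emit 'n', reset
Bit 17: prefix='1' (no match yet)
Bit 18: prefix='10' (no match yet)
Bit 19: prefix='100' -> emit 'n', reset
Bit 20: prefix='1' (no match yet)
Bit 21: prefix='11' -> emit 'j', reset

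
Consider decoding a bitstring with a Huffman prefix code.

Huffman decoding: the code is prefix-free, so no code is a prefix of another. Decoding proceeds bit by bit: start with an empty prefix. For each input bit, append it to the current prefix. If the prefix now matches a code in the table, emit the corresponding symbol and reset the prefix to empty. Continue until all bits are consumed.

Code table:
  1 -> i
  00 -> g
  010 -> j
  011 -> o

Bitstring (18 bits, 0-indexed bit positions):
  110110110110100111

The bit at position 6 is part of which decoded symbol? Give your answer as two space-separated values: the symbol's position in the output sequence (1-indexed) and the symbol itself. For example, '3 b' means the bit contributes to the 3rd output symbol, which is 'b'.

Answer: 4 o

Derivation:
Bit 0: prefix='1' -> emit 'i', reset
Bit 1: prefix='1' -> emit 'i', reset
Bit 2: prefix='0' (no match yet)
Bit 3: prefix='01' (no match yet)
Bit 4: prefix='011' -> emit 'o', reset
Bit 5: prefix='0' (no match yet)
Bit 6: prefix='01' (no match yet)
Bit 7: prefix='011' -> emit 'o', reset
Bit 8: prefix='0' (no match yet)
Bit 9: prefix='01' (no match yet)
Bit 10: prefix='011' -> emit 'o', reset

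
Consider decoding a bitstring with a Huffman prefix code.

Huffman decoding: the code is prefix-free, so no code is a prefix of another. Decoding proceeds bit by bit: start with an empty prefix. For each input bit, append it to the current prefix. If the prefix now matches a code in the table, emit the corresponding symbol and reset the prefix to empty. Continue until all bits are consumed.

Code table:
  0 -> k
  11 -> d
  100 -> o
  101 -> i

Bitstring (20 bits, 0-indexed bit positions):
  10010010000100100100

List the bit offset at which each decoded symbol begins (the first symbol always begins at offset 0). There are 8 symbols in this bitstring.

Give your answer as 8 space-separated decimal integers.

Answer: 0 3 6 9 10 11 14 17

Derivation:
Bit 0: prefix='1' (no match yet)
Bit 1: prefix='10' (no match yet)
Bit 2: prefix='100' -> emit 'o', reset
Bit 3: prefix='1' (no match yet)
Bit 4: prefix='10' (no match yet)
Bit 5: prefix='100' -> emit 'o', reset
Bit 6: prefix='1' (no match yet)
Bit 7: prefix='10' (no match yet)
Bit 8: prefix='100' -> emit 'o', reset
Bit 9: prefix='0' -> emit 'k', reset
Bit 10: prefix='0' -> emit 'k', reset
Bit 11: prefix='1' (no match yet)
Bit 12: prefix='10' (no match yet)
Bit 13: prefix='100' -> emit 'o', reset
Bit 14: prefix='1' (no match yet)
Bit 15: prefix='10' (no match yet)
Bit 16: prefix='100' -> emit 'o', reset
Bit 17: prefix='1' (no match yet)
Bit 18: prefix='10' (no match yet)
Bit 19: prefix='100' -> emit 'o', reset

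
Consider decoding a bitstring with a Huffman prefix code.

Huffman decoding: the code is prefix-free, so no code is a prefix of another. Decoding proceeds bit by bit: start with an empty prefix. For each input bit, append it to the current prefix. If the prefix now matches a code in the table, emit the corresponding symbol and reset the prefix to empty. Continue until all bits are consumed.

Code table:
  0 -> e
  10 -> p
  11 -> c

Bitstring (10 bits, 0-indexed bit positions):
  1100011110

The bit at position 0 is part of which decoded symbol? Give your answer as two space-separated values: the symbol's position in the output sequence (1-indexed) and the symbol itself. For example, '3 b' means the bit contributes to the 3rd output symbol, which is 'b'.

Bit 0: prefix='1' (no match yet)
Bit 1: prefix='11' -> emit 'c', reset
Bit 2: prefix='0' -> emit 'e', reset
Bit 3: prefix='0' -> emit 'e', reset
Bit 4: prefix='0' -> emit 'e', reset

Answer: 1 c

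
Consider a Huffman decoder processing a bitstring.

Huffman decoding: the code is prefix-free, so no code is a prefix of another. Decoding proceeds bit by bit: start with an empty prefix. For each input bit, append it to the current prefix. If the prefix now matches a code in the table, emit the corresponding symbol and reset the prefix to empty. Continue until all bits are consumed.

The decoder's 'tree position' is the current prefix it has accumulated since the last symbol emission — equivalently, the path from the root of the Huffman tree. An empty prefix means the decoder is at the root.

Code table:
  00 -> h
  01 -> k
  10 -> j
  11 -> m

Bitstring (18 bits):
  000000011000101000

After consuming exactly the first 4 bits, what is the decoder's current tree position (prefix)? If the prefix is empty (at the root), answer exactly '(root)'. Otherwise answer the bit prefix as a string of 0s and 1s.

Bit 0: prefix='0' (no match yet)
Bit 1: prefix='00' -> emit 'h', reset
Bit 2: prefix='0' (no match yet)
Bit 3: prefix='00' -> emit 'h', reset

Answer: (root)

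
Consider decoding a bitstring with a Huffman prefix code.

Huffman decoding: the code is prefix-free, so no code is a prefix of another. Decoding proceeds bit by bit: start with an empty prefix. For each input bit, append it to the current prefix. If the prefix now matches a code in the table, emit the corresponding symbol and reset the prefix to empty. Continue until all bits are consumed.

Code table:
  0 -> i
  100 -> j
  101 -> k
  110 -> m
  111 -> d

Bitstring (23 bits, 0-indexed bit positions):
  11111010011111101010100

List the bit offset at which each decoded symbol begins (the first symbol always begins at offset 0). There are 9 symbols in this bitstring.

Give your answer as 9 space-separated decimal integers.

Answer: 0 3 6 9 12 15 16 19 20

Derivation:
Bit 0: prefix='1' (no match yet)
Bit 1: prefix='11' (no match yet)
Bit 2: prefix='111' -> emit 'd', reset
Bit 3: prefix='1' (no match yet)
Bit 4: prefix='11' (no match yet)
Bit 5: prefix='110' -> emit 'm', reset
Bit 6: prefix='1' (no match yet)
Bit 7: prefix='10' (no match yet)
Bit 8: prefix='100' -> emit 'j', reset
Bit 9: prefix='1' (no match yet)
Bit 10: prefix='11' (no match yet)
Bit 11: prefix='111' -> emit 'd', reset
Bit 12: prefix='1' (no match yet)
Bit 13: prefix='11' (no match yet)
Bit 14: prefix='111' -> emit 'd', reset
Bit 15: prefix='0' -> emit 'i', reset
Bit 16: prefix='1' (no match yet)
Bit 17: prefix='10' (no match yet)
Bit 18: prefix='101' -> emit 'k', reset
Bit 19: prefix='0' -> emit 'i', reset
Bit 20: prefix='1' (no match yet)
Bit 21: prefix='10' (no match yet)
Bit 22: prefix='100' -> emit 'j', reset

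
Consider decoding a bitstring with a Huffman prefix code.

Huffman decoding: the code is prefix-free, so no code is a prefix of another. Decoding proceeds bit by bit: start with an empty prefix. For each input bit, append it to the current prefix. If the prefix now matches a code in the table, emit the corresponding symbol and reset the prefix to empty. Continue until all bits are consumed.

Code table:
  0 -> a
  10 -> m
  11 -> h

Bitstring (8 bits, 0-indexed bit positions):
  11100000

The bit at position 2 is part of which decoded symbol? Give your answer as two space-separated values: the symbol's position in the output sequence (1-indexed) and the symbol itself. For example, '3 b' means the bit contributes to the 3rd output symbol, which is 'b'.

Bit 0: prefix='1' (no match yet)
Bit 1: prefix='11' -> emit 'h', reset
Bit 2: prefix='1' (no match yet)
Bit 3: prefix='10' -> emit 'm', reset
Bit 4: prefix='0' -> emit 'a', reset
Bit 5: prefix='0' -> emit 'a', reset
Bit 6: prefix='0' -> emit 'a', reset

Answer: 2 m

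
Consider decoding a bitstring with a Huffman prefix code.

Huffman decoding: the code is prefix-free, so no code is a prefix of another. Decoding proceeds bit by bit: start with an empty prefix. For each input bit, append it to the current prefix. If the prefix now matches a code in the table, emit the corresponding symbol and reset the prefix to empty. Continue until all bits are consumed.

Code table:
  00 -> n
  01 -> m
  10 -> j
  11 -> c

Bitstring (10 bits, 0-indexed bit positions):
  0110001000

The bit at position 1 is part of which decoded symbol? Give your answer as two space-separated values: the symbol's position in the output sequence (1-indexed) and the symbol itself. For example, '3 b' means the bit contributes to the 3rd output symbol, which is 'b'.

Bit 0: prefix='0' (no match yet)
Bit 1: prefix='01' -> emit 'm', reset
Bit 2: prefix='1' (no match yet)
Bit 3: prefix='10' -> emit 'j', reset
Bit 4: prefix='0' (no match yet)
Bit 5: prefix='00' -> emit 'n', reset

Answer: 1 m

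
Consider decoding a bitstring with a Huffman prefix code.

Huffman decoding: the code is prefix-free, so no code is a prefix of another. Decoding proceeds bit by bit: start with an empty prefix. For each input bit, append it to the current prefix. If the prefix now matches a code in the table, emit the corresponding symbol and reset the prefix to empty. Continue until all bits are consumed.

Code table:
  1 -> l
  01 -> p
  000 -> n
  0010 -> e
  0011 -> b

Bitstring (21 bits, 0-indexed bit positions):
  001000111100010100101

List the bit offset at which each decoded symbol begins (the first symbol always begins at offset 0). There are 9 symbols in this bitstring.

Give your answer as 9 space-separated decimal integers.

Answer: 0 4 8 9 10 13 14 16 20

Derivation:
Bit 0: prefix='0' (no match yet)
Bit 1: prefix='00' (no match yet)
Bit 2: prefix='001' (no match yet)
Bit 3: prefix='0010' -> emit 'e', reset
Bit 4: prefix='0' (no match yet)
Bit 5: prefix='00' (no match yet)
Bit 6: prefix='001' (no match yet)
Bit 7: prefix='0011' -> emit 'b', reset
Bit 8: prefix='1' -> emit 'l', reset
Bit 9: prefix='1' -> emit 'l', reset
Bit 10: prefix='0' (no match yet)
Bit 11: prefix='00' (no match yet)
Bit 12: prefix='000' -> emit 'n', reset
Bit 13: prefix='1' -> emit 'l', reset
Bit 14: prefix='0' (no match yet)
Bit 15: prefix='01' -> emit 'p', reset
Bit 16: prefix='0' (no match yet)
Bit 17: prefix='00' (no match yet)
Bit 18: prefix='001' (no match yet)
Bit 19: prefix='0010' -> emit 'e', reset
Bit 20: prefix='1' -> emit 'l', reset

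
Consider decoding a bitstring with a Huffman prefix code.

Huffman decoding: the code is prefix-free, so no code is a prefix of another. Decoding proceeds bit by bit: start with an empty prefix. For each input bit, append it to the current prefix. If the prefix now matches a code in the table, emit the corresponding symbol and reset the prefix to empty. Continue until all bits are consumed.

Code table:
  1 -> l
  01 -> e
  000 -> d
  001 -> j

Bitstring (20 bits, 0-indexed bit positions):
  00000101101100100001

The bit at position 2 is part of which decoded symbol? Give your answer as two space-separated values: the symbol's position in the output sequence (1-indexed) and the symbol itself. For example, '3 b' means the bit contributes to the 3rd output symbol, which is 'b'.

Answer: 1 d

Derivation:
Bit 0: prefix='0' (no match yet)
Bit 1: prefix='00' (no match yet)
Bit 2: prefix='000' -> emit 'd', reset
Bit 3: prefix='0' (no match yet)
Bit 4: prefix='00' (no match yet)
Bit 5: prefix='001' -> emit 'j', reset
Bit 6: prefix='0' (no match yet)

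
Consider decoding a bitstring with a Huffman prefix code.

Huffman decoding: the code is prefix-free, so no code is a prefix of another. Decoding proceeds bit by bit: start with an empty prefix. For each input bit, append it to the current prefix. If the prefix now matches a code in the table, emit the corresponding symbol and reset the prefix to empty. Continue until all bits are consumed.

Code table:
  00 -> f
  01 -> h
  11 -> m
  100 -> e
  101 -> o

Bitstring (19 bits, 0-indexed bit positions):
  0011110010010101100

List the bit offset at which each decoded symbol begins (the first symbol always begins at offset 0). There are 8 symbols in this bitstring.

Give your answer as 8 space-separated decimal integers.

Bit 0: prefix='0' (no match yet)
Bit 1: prefix='00' -> emit 'f', reset
Bit 2: prefix='1' (no match yet)
Bit 3: prefix='11' -> emit 'm', reset
Bit 4: prefix='1' (no match yet)
Bit 5: prefix='11' -> emit 'm', reset
Bit 6: prefix='0' (no match yet)
Bit 7: prefix='00' -> emit 'f', reset
Bit 8: prefix='1' (no match yet)
Bit 9: prefix='10' (no match yet)
Bit 10: prefix='100' -> emit 'e', reset
Bit 11: prefix='1' (no match yet)
Bit 12: prefix='10' (no match yet)
Bit 13: prefix='101' -> emit 'o', reset
Bit 14: prefix='0' (no match yet)
Bit 15: prefix='01' -> emit 'h', reset
Bit 16: prefix='1' (no match yet)
Bit 17: prefix='10' (no match yet)
Bit 18: prefix='100' -> emit 'e', reset

Answer: 0 2 4 6 8 11 14 16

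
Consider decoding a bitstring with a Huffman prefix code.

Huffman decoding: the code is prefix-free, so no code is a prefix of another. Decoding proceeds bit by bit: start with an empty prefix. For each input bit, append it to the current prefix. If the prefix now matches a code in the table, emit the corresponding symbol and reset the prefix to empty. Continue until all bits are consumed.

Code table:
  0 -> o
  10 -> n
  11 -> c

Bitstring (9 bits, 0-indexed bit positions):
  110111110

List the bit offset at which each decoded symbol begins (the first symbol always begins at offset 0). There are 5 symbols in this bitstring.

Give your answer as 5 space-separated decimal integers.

Bit 0: prefix='1' (no match yet)
Bit 1: prefix='11' -> emit 'c', reset
Bit 2: prefix='0' -> emit 'o', reset
Bit 3: prefix='1' (no match yet)
Bit 4: prefix='11' -> emit 'c', reset
Bit 5: prefix='1' (no match yet)
Bit 6: prefix='11' -> emit 'c', reset
Bit 7: prefix='1' (no match yet)
Bit 8: prefix='10' -> emit 'n', reset

Answer: 0 2 3 5 7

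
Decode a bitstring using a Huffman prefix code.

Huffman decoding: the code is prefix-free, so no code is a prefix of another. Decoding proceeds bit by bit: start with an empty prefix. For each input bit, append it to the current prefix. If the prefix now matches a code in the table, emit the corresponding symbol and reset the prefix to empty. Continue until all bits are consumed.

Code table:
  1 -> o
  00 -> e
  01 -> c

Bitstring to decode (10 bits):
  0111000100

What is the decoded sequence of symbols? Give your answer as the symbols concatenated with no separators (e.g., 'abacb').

Answer: cooece

Derivation:
Bit 0: prefix='0' (no match yet)
Bit 1: prefix='01' -> emit 'c', reset
Bit 2: prefix='1' -> emit 'o', reset
Bit 3: prefix='1' -> emit 'o', reset
Bit 4: prefix='0' (no match yet)
Bit 5: prefix='00' -> emit 'e', reset
Bit 6: prefix='0' (no match yet)
Bit 7: prefix='01' -> emit 'c', reset
Bit 8: prefix='0' (no match yet)
Bit 9: prefix='00' -> emit 'e', reset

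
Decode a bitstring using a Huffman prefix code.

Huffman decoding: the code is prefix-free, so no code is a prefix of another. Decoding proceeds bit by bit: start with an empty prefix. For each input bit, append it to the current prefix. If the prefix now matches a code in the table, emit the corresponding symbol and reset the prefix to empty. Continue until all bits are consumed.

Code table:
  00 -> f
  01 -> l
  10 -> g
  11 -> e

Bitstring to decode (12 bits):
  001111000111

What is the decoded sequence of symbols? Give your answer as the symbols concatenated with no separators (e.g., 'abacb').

Answer: feefle

Derivation:
Bit 0: prefix='0' (no match yet)
Bit 1: prefix='00' -> emit 'f', reset
Bit 2: prefix='1' (no match yet)
Bit 3: prefix='11' -> emit 'e', reset
Bit 4: prefix='1' (no match yet)
Bit 5: prefix='11' -> emit 'e', reset
Bit 6: prefix='0' (no match yet)
Bit 7: prefix='00' -> emit 'f', reset
Bit 8: prefix='0' (no match yet)
Bit 9: prefix='01' -> emit 'l', reset
Bit 10: prefix='1' (no match yet)
Bit 11: prefix='11' -> emit 'e', reset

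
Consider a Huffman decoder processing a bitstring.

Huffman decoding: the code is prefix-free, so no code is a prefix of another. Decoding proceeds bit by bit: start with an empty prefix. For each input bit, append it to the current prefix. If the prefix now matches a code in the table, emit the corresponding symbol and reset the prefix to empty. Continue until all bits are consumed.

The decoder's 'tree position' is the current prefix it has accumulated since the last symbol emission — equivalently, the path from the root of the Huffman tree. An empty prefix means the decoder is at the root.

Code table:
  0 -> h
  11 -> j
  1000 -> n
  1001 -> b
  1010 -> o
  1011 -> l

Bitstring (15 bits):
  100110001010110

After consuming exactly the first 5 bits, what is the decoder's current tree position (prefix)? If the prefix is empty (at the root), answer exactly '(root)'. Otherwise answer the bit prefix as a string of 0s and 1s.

Bit 0: prefix='1' (no match yet)
Bit 1: prefix='10' (no match yet)
Bit 2: prefix='100' (no match yet)
Bit 3: prefix='1001' -> emit 'b', reset
Bit 4: prefix='1' (no match yet)

Answer: 1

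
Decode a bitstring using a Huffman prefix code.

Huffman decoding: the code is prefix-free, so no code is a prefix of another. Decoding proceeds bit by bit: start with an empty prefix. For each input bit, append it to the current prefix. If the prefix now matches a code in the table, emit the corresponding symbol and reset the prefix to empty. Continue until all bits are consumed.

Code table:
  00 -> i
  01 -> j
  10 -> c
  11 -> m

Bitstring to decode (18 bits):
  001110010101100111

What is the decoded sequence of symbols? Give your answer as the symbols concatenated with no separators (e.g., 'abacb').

Answer: imcjjjcjm

Derivation:
Bit 0: prefix='0' (no match yet)
Bit 1: prefix='00' -> emit 'i', reset
Bit 2: prefix='1' (no match yet)
Bit 3: prefix='11' -> emit 'm', reset
Bit 4: prefix='1' (no match yet)
Bit 5: prefix='10' -> emit 'c', reset
Bit 6: prefix='0' (no match yet)
Bit 7: prefix='01' -> emit 'j', reset
Bit 8: prefix='0' (no match yet)
Bit 9: prefix='01' -> emit 'j', reset
Bit 10: prefix='0' (no match yet)
Bit 11: prefix='01' -> emit 'j', reset
Bit 12: prefix='1' (no match yet)
Bit 13: prefix='10' -> emit 'c', reset
Bit 14: prefix='0' (no match yet)
Bit 15: prefix='01' -> emit 'j', reset
Bit 16: prefix='1' (no match yet)
Bit 17: prefix='11' -> emit 'm', reset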